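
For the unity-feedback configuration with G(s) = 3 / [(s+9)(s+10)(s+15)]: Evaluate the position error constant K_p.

1/450

G(s) has no factors of s in the denominator, so the system is type 0.
K_p = lim_{s→0} G(s) = 3 / (9·10·15) = 1/450.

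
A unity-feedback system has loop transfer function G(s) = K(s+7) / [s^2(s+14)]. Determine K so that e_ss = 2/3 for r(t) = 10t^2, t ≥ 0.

G(s) has two factors of s in the denominator, so the system is type 2.
K_a = lim_{s→0} s^2·G(s) = K·7 / (14) = 0.5·K.
e_ss = 20/K_a = 2/3 ⇒ K_a = 30 ⇒ K = 30/0.5 = 60.

60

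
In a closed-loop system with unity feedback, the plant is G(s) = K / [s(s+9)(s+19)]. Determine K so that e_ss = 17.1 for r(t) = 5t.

G(s) has one factor of s in the denominator, so the system is type 1.
K_v = lim_{s→0} s·G(s) = K / (9·19) = (1/171)·K.
e_ss = 5/K_v = 17.1 ⇒ K_v = 50/171 ⇒ K = (50/171)/(1/171) = 50.

50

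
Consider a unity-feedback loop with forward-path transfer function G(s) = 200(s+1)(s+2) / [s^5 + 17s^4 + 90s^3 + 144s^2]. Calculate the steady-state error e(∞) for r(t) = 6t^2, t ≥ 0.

4.32

Lowest-order denominator term is 144s^2, so the open loop has 2 poles at the origin → type 2 system.
K_a = lim_{s→0} s^2·G(s) = 200·1·2 / 144 = 25/9.
r(t) = 6t^2 gives R(s) = 12/s^3.
e_ss = 12/K_a = 12/(25/9) = 4.32.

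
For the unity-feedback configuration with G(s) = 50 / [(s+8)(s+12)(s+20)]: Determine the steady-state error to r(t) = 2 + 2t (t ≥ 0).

The open loop has no poles at the origin → type 0 system. Taking each input component in turn:
  • 2: e_ss = 2/(1+K_p) with K_p=5/192 → 384/197.
  • 2t: a type-0 system cannot track it, e_ss → ∞.
The unbounded component dominates.

infinity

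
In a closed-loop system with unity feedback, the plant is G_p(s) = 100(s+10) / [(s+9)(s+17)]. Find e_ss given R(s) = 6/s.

The open loop has no poles at the origin → type 0 system.
K_p = lim_{s→0} G_p(s) = 100·10 / (9·17) = 1000/153.
e_ss = 6/(1 + K_p) = 6/(1153/153) = 918/1153.

918/1153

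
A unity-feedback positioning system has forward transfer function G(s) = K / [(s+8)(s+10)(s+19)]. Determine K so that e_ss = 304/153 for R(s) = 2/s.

10

No free integrators in G(s): this is a type 0 system.
K_p = lim_{s→0} G(s) = K / (8·10·19) = (1/1520)·K.
e_ss = 2/(1 + K_p) = 304/153 ⇒ 1 + (1/1520)·K = 153/152 ⇒ K = 10.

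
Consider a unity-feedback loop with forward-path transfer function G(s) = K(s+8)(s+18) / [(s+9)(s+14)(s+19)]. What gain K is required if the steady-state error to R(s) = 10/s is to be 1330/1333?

150

No free integrators in G(s): this is a type 0 system.
K_p = lim_{s→0} G(s) = K·8·18 / (9·14·19) = (8/133)·K.
e_ss = 10/(1 + K_p) = 1330/1333 ⇒ 1 + (8/133)·K = 1333/133 ⇒ K = 150.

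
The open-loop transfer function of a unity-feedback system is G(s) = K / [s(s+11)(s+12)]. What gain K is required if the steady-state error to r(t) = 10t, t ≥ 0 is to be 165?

8

The open loop has one pole at the origin → type 1 system.
K_v = lim_{s→0} s·G(s) = K / (11·12) = (1/132)·K.
e_ss = 10/K_v = 165 ⇒ K_v = 2/33 ⇒ K = (2/33)/(1/132) = 8.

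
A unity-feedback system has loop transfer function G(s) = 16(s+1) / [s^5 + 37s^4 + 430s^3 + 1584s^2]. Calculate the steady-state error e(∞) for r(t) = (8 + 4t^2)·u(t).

Factoring s^2 from the denominator leaves a polynomial with constant term 1584, so the system is type 2. By superposition:
  • 8: tracked with zero error.
  • 4t^2: e_ss = 8/K_a with K_a=1/99 → 792.
Total e_ss = 792.

792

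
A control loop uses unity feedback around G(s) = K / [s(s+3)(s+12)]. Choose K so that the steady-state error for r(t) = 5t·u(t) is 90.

G(s) has one factor of s in the denominator, so the system is type 1.
K_v = lim_{s→0} s·G(s) = K / (3·12) = (1/36)·K.
e_ss = 5/K_v = 90 ⇒ K_v = 1/18 ⇒ K = (1/18)/(1/36) = 2.

2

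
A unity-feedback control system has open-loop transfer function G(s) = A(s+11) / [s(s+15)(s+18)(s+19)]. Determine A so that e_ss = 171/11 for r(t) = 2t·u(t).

60

One free integrator in G(s): this is a type 1 system.
K_v = lim_{s→0} s·G(s) = A·11 / (15·18·19) = (11/5130)·A.
e_ss = 2/K_v = 171/11 ⇒ K_v = 22/171 ⇒ A = (22/171)/(11/5130) = 60.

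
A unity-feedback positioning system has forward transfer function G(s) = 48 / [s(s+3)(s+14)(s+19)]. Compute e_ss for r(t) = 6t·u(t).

G(s) has one factor of s in the denominator, so the system is type 1.
K_v = lim_{s→0} s·G(s) = 48 / (3·14·19) = 8/133.
e_ss = 6/K_v = 6/(8/133) = 99.75.

99.75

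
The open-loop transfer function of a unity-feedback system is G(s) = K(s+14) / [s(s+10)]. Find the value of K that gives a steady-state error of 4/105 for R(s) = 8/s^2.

150

System type = 1 (one pole at s=0).
K_v = lim_{s→0} s·G(s) = K·14 / (10) = 1.4·K.
e_ss = 8/K_v = 4/105 ⇒ K_v = 210 ⇒ K = 210/1.4 = 150.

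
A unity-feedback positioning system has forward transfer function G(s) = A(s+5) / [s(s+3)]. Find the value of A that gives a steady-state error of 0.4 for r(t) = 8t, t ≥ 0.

12

One free integrator in G(s): this is a type 1 system.
K_v = lim_{s→0} s·G(s) = A·5 / (3) = (5/3)·A.
e_ss = 8/K_v = 0.4 ⇒ K_v = 20 ⇒ A = 20/(5/3) = 12.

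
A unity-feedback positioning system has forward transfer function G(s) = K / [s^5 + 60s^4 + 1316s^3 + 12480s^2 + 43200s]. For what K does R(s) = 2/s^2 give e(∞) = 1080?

The denominator has no term below 43200s — 1 pole at s=0, type 1.
K_v = lim_{s→0} s·G(s) = K / 43200 = (1/43200)·K.
e_ss = 2/K_v = 1080 ⇒ K_v = 1/540 ⇒ K = (1/540)/(1/43200) = 80.

80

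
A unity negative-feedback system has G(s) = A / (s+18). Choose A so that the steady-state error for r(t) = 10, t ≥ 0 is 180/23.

The open loop has no poles at the origin → type 0 system.
K_p = lim_{s→0} G(s) = A / (18) = (1/18)·A.
e_ss = 10/(1 + K_p) = 180/23 ⇒ 1 + (1/18)·A = 23/18 ⇒ A = 5.

5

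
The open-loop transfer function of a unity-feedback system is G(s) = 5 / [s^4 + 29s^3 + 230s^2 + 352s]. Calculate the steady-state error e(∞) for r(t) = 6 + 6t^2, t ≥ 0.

infinity

Lowest-order denominator term is 352s, so the open loop has 1 pole at the origin → type 1 system. By superposition:
  • 6: tracked with zero error.
  • 6t^2: a type-1 system cannot track it, e_ss → ∞.
The unbounded component dominates.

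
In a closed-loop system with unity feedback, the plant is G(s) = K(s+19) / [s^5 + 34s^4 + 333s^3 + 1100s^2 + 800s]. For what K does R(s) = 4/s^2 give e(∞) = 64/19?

50

Lowest-order denominator term is 800s, so the open loop has 1 pole at the origin → type 1 system.
K_v = lim_{s→0} s·G(s) = K·19 / 800 = (19/800)·K.
e_ss = 4/K_v = 64/19 ⇒ K_v = 1.1875 ⇒ K = 1.1875/(19/800) = 50.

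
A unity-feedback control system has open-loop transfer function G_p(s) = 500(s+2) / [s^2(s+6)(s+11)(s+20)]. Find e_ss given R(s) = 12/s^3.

The open loop has two poles at the origin → type 2 system.
K_a = lim_{s→0} s^2·G_p(s) = 500·2 / (6·11·20) = 25/33.
r(t) = 6t^2 gives R(s) = 12/s^3.
e_ss = 12/K_a = 12/(25/33) = 15.84.

15.84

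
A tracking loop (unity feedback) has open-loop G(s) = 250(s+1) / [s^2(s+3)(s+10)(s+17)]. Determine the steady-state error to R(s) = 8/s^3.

16.32

G(s) has two factors of s in the denominator, so the system is type 2.
K_a = lim_{s→0} s^2·G(s) = 250·1 / (3·10·17) = 25/51.
r(t) = 4t^2 gives R(s) = 8/s^3.
e_ss = 8/K_a = 8/(25/51) = 16.32.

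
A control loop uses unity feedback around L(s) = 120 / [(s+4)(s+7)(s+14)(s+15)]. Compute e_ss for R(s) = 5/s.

No free integrators in L(s): this is a type 0 system.
K_p = lim_{s→0} L(s) = 120 / (4·7·14·15) = 1/49.
e_ss = 5/(1 + K_p) = 5/(50/49) = 4.9.

4.9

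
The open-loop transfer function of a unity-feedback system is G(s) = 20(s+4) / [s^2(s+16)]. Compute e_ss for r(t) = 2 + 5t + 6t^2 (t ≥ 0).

The open loop has two poles at the origin → type 2 system. By superposition:
  • 2: tracked with zero error.
  • 5t: tracked with zero error.
  • 6t^2: e_ss = 12/K_a with K_a=5 → 2.4.
Total e_ss = 2.4.

2.4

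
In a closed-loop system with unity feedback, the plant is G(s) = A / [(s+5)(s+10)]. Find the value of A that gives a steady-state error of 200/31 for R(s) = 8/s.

12

G(s) has no factors of s in the denominator, so the system is type 0.
K_p = lim_{s→0} G(s) = A / (5·10) = 0.02·A.
e_ss = 8/(1 + K_p) = 200/31 ⇒ 1 + 0.02·A = 1.24 ⇒ A = 12.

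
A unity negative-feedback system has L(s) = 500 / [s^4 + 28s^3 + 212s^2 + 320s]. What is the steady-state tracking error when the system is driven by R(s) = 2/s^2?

1.28

Factoring s from the denominator leaves a polynomial with constant term 320, so the system is type 1.
K_v = lim_{s→0} s·L(s) = 500 / 320 = 1.5625.
e_ss = 2/K_v = 2/1.5625 = 1.28.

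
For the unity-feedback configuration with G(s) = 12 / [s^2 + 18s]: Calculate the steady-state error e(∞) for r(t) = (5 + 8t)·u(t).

Lowest-order denominator term is 18s, so the open loop has 1 pole at the origin → type 1 system. Taking each input component in turn:
  • 5: tracked with zero error.
  • 8t: e_ss = 8/K_v with K_v=2/3 → 12.
Total e_ss = 12.

12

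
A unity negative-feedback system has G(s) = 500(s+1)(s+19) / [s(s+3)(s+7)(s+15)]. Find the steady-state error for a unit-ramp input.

One free integrator in G(s): this is a type 1 system.
K_v = lim_{s→0} s·G(s) = 500·1·19 / (3·7·15) = 1900/63.
e_ss = 1/K_v = 1/(1900/63) = 63/1900.

63/1900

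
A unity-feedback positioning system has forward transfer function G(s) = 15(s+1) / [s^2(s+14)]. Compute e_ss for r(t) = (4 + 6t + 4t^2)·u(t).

112/15

System type = 2 (two poles at s=0). Taking each input component in turn:
  • 4: tracked with zero error.
  • 6t: tracked with zero error.
  • 4t^2: e_ss = 8/K_a with K_a=15/14 → 112/15.
Total e_ss = 112/15.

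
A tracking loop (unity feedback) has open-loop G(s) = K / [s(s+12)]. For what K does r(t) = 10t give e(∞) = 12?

The open loop has one pole at the origin → type 1 system.
K_v = lim_{s→0} s·G(s) = K / (12) = (1/12)·K.
e_ss = 10/K_v = 12 ⇒ K_v = 5/6 ⇒ K = (5/6)/(1/12) = 10.

10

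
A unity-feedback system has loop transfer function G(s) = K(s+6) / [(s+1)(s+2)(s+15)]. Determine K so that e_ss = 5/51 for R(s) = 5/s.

No free integrators in G(s): this is a type 0 system.
K_p = lim_{s→0} G(s) = K·6 / (1·2·15) = 0.2·K.
e_ss = 5/(1 + K_p) = 5/51 ⇒ 1 + 0.2·K = 51 ⇒ K = 250.

250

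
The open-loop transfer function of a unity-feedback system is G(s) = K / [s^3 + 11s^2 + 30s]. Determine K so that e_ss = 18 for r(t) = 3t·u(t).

Lowest-order denominator term is 30s, so the open loop has 1 pole at the origin → type 1 system.
K_v = lim_{s→0} s·G(s) = K / 30 = (1/30)·K.
e_ss = 3/K_v = 18 ⇒ K_v = 1/6 ⇒ K = (1/6)/(1/30) = 5.

5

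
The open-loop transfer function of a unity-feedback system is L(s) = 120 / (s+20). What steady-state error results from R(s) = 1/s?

System type = 0 (no poles at s=0).
K_p = lim_{s→0} L(s) = 120 / (20) = 6.
e_ss = 1/(1 + K_p) = 1/7.

1/7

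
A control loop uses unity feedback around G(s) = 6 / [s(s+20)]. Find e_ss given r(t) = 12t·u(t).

G(s) has one factor of s in the denominator, so the system is type 1.
K_v = lim_{s→0} s·G(s) = 6 / (20) = 0.3.
e_ss = 12/K_v = 12/0.3 = 40.

40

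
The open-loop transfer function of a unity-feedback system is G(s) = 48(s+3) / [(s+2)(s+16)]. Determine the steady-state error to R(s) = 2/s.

G(s) has no factors of s in the denominator, so the system is type 0.
K_p = lim_{s→0} G(s) = 48·3 / (2·16) = 4.5.
e_ss = 2/(1 + K_p) = 2/5.5 = 4/11.

4/11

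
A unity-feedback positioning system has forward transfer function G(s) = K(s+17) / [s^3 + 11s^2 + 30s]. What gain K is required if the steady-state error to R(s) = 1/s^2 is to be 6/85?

The denominator has no term below 30s — 1 pole at s=0, type 1.
K_v = lim_{s→0} s·G(s) = K·17 / 30 = (17/30)·K.
e_ss = 1/K_v = 6/85 ⇒ K_v = 85/6 ⇒ K = (85/6)/(17/30) = 25.

25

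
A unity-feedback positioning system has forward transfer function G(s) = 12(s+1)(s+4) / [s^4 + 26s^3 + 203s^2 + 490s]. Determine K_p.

infinity

K_p = lim_{s→0} G(s); with 1 pole at the origin the limit diverges, so K_p = ∞.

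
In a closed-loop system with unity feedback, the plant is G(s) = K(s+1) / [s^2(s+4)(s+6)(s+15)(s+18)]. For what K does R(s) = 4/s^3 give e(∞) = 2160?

12

Two free integrators in G(s): this is a type 2 system.
K_a = lim_{s→0} s^2·G(s) = K·1 / (4·6·15·18) = (1/6480)·K.
e_ss = 4/K_a = 2160 ⇒ K_a = 1/540 ⇒ K = (1/540)/(1/6480) = 12.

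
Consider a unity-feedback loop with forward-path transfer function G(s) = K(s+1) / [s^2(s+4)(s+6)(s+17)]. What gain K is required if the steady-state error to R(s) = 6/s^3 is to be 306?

The open loop has two poles at the origin → type 2 system.
K_a = lim_{s→0} s^2·G(s) = K·1 / (4·6·17) = (1/408)·K.
e_ss = 6/K_a = 306 ⇒ K_a = 1/51 ⇒ K = (1/51)/(1/408) = 8.

8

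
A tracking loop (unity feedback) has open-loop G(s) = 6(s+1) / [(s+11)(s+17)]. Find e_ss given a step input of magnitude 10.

System type = 0 (no poles at s=0).
K_p = lim_{s→0} G(s) = 6·1 / (11·17) = 6/187.
e_ss = 10/(1 + K_p) = 10/(193/187) = 1870/193.

1870/193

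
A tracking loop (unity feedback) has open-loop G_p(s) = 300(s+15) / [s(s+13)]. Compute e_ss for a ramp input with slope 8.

26/1125

System type = 1 (one pole at s=0).
K_v = lim_{s→0} s·G_p(s) = 300·15 / (13) = 4500/13.
e_ss = 8/K_v = 8/(4500/13) = 26/1125.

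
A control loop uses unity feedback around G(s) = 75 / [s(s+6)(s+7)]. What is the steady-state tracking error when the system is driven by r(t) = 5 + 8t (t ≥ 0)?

4.48

The open loop has one pole at the origin → type 1 system. By superposition:
  • 5: tracked with zero error.
  • 8t: e_ss = 8/K_v with K_v=25/14 → 4.48.
Total e_ss = 4.48.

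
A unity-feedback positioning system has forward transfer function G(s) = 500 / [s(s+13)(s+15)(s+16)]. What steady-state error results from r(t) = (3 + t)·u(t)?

One free integrator in G(s): this is a type 1 system. Taking each input component in turn:
  • 3: tracked with zero error.
  • t: e_ss = 1/K_v with K_v=25/156 → 6.24.
Total e_ss = 6.24.

6.24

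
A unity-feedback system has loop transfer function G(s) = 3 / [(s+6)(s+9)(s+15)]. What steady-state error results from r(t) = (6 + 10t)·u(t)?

G(s) has no factors of s in the denominator, so the system is type 0. By superposition:
  • 6: e_ss = 6/(1+K_p) with K_p=1/270 → 1620/271.
  • 10t: a type-0 system cannot track it, e_ss → ∞.
The unbounded component dominates.

infinity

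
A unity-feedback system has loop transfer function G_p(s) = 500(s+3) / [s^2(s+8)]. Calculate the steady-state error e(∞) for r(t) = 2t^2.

The open loop has two poles at the origin → type 2 system.
K_a = lim_{s→0} s^2·G_p(s) = 500·3 / (8) = 187.5.
r(t) = 2t^2 gives R(s) = 4/s^3.
e_ss = 4/K_a = 4/187.5 = 8/375.

8/375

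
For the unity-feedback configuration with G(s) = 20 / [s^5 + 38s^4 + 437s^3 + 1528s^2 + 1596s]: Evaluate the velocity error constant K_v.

5/399

Lowest-order denominator term is 1596s, so the open loop has 1 pole at the origin → type 1 system.
K_v = lim_{s→0} s·G(s) = 20 / 1596 = 5/399.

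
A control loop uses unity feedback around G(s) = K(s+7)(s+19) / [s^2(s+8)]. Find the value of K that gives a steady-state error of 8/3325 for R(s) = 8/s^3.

The open loop has two poles at the origin → type 2 system.
K_a = lim_{s→0} s^2·G(s) = K·7·19 / (8) = 16.625·K.
e_ss = 8/K_a = 8/3325 ⇒ K_a = 3325 ⇒ K = 3325/16.625 = 200.

200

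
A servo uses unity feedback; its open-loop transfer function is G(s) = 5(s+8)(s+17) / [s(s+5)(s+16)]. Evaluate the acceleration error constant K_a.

0

The open loop has one pole at the origin → type 1 system.
K_a = lim_{s→0} s^2·G(s) = 0 (the extra factor of s kills the finite limit).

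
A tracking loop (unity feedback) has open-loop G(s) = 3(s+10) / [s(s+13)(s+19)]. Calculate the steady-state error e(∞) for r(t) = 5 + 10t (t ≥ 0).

One free integrator in G(s): this is a type 1 system. Taking each input component in turn:
  • 5: tracked with zero error.
  • 10t: e_ss = 10/K_v with K_v=30/247 → 247/3.
Total e_ss = 247/3.

247/3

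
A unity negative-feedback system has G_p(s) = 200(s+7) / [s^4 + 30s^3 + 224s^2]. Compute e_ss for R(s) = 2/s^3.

Factoring s^2 from the denominator leaves a polynomial with constant term 224, so the system is type 2.
K_a = lim_{s→0} s^2·G_p(s) = 200·7 / 224 = 6.25.
r(t) = t^2 gives R(s) = 2/s^3.
e_ss = 2/K_a = 2/6.25 = 0.32.

0.32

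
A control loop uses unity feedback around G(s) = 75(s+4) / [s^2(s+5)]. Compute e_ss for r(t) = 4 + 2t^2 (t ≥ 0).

1/15

G(s) has two factors of s in the denominator, so the system is type 2. Taking each input component in turn:
  • 4: tracked with zero error.
  • 2t^2: e_ss = 4/K_a with K_a=60 → 1/15.
Total e_ss = 1/15.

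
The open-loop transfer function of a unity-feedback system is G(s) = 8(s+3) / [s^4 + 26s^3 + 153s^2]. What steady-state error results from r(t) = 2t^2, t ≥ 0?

25.5

Factoring s^2 from the denominator leaves a polynomial with constant term 153, so the system is type 2.
K_a = lim_{s→0} s^2·G(s) = 8·3 / 153 = 8/51.
r(t) = 2t^2 gives R(s) = 4/s^3.
e_ss = 4/K_a = 4/(8/51) = 25.5.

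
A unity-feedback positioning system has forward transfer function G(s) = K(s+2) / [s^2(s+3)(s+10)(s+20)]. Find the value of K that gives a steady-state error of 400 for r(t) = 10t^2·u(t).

15

System type = 2 (two poles at s=0).
K_a = lim_{s→0} s^2·G(s) = K·2 / (3·10·20) = (1/300)·K.
e_ss = 20/K_a = 400 ⇒ K_a = 0.05 ⇒ K = 0.05/(1/300) = 15.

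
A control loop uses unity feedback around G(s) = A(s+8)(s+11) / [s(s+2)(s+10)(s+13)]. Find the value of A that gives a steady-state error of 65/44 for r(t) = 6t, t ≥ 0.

G(s) has one factor of s in the denominator, so the system is type 1.
K_v = lim_{s→0} s·G(s) = A·8·11 / (2·10·13) = (22/65)·A.
e_ss = 6/K_v = 65/44 ⇒ K_v = 264/65 ⇒ A = (264/65)/(22/65) = 12.

12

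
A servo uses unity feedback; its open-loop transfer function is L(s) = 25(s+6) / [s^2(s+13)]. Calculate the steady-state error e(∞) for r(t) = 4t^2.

System type = 2 (two poles at s=0).
K_a = lim_{s→0} s^2·L(s) = 25·6 / (13) = 150/13.
r(t) = 4t^2 gives R(s) = 8/s^3.
e_ss = 8/K_a = 8/(150/13) = 52/75.

52/75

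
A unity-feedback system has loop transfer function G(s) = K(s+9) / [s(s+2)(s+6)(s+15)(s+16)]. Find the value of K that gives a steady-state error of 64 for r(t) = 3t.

15

The open loop has one pole at the origin → type 1 system.
K_v = lim_{s→0} s·G(s) = K·9 / (2·6·15·16) = (1/320)·K.
e_ss = 3/K_v = 64 ⇒ K_v = 3/64 ⇒ K = (3/64)/(1/320) = 15.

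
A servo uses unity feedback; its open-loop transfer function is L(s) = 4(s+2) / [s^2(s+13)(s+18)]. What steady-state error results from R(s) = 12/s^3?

Two free integrators in L(s): this is a type 2 system.
K_a = lim_{s→0} s^2·L(s) = 4·2 / (13·18) = 4/117.
r(t) = 6t^2 gives R(s) = 12/s^3.
e_ss = 12/K_a = 12/(4/117) = 351.

351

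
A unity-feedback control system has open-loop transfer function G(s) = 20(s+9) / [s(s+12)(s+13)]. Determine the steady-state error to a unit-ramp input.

13/15

The open loop has one pole at the origin → type 1 system.
K_v = lim_{s→0} s·G(s) = 20·9 / (12·13) = 15/13.
e_ss = 1/K_v = 1/(15/13) = 13/15.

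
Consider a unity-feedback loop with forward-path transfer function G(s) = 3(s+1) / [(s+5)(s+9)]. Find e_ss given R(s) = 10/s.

9.375

System type = 0 (no poles at s=0).
K_p = lim_{s→0} G(s) = 3·1 / (5·9) = 1/15.
e_ss = 10/(1 + K_p) = 10/(16/15) = 9.375.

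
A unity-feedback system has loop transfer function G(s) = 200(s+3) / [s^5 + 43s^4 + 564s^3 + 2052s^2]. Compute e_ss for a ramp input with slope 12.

The denominator has no term below 2052s^2 — 2 poles at s=0, type 2.
K_v = ∞ for a type-2 system; e_ss to a ramp is zero.

0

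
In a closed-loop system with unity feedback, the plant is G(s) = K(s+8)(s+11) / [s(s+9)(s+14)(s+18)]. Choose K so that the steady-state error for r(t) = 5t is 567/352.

G(s) has one factor of s in the denominator, so the system is type 1.
K_v = lim_{s→0} s·G(s) = K·8·11 / (9·14·18) = (22/567)·K.
e_ss = 5/K_v = 567/352 ⇒ K_v = 1760/567 ⇒ K = (1760/567)/(22/567) = 80.

80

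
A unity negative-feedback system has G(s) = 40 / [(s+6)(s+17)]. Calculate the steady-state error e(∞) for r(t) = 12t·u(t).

infinity

The open loop has no poles at the origin → type 0 system.
For a type-0 system K_v = 0, so e_ss to a ramp input is unbounded.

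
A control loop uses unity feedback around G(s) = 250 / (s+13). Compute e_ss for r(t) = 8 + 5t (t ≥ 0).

infinity

The open loop has no poles at the origin → type 0 system. By superposition:
  • 8: e_ss = 8/(1+K_p) with K_p=250/13 → 104/263.
  • 5t: a type-0 system cannot track it, e_ss → ∞.
The unbounded component dominates.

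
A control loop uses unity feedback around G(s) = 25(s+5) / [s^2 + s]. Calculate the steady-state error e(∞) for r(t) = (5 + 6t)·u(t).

Lowest-order denominator term is s, so the open loop has 1 pole at the origin → type 1 system. By superposition:
  • 5: tracked with zero error.
  • 6t: e_ss = 6/K_v with K_v=125 → 0.048.
Total e_ss = 0.048.

0.048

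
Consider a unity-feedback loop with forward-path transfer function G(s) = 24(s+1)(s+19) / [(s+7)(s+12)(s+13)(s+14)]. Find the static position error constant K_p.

System type = 0 (no poles at s=0).
K_p = lim_{s→0} G(s) = 24·1·19 / (7·12·13·14) = 19/637.

19/637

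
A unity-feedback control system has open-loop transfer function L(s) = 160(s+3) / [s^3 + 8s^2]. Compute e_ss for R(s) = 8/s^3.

Factoring s^2 from the denominator leaves a polynomial with constant term 8, so the system is type 2.
K_a = lim_{s→0} s^2·L(s) = 160·3 / 8 = 60.
r(t) = 4t^2 gives R(s) = 8/s^3.
e_ss = 8/K_a = 8/60 = 2/15.

2/15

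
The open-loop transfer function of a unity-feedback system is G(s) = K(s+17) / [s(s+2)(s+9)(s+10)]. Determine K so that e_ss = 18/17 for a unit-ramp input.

The open loop has one pole at the origin → type 1 system.
K_v = lim_{s→0} s·G(s) = K·17 / (2·9·10) = (17/180)·K.
e_ss = 1/K_v = 18/17 ⇒ K_v = 17/18 ⇒ K = (17/18)/(17/180) = 10.

10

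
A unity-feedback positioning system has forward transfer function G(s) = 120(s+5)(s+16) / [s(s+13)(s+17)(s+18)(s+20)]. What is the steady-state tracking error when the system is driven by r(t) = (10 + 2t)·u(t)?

One free integrator in G(s): this is a type 1 system. Taking each input component in turn:
  • 10: tracked with zero error.
  • 2t: e_ss = 2/K_v with K_v=80/663 → 16.575.
Total e_ss = 16.575.

16.575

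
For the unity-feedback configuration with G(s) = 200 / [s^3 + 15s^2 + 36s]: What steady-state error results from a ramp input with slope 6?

The denominator has no term below 36s — 1 pole at s=0, type 1.
K_v = lim_{s→0} s·G(s) = 200 / 36 = 50/9.
e_ss = 6/K_v = 6/(50/9) = 1.08.

1.08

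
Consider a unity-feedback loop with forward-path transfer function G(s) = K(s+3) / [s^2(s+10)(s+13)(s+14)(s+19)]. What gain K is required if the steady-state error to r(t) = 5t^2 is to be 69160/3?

The open loop has two poles at the origin → type 2 system.
K_a = lim_{s→0} s^2·G(s) = K·3 / (10·13·14·19) = (3/34580)·K.
e_ss = 10/K_a = 69160/3 ⇒ K_a = 3/6916 ⇒ K = (3/6916)/(3/34580) = 5.

5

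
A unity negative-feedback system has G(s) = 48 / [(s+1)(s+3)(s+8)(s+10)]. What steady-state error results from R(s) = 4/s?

10/3

System type = 0 (no poles at s=0).
K_p = lim_{s→0} G(s) = 48 / (1·3·8·10) = 0.2.
e_ss = 4/(1 + K_p) = 4/1.2 = 10/3.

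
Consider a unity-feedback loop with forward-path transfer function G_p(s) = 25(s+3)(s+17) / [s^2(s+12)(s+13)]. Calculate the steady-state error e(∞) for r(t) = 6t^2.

G_p(s) has two factors of s in the denominator, so the system is type 2.
K_a = lim_{s→0} s^2·G_p(s) = 25·3·17 / (12·13) = 425/52.
r(t) = 6t^2 gives R(s) = 12/s^3.
e_ss = 12/K_a = 12/(425/52) = 624/425.

624/425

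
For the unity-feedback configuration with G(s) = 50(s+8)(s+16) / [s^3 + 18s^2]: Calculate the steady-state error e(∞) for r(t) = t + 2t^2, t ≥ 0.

Factoring s^2 from the denominator leaves a polynomial with constant term 18, so the system is type 2. Treating each term separately:
  • t: tracked with zero error.
  • 2t^2: e_ss = 4/K_a with K_a=3200/9 → 9/800.
Total e_ss = 9/800.

9/800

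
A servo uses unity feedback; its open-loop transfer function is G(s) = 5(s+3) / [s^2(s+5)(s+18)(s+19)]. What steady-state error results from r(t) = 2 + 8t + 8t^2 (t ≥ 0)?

1824

System type = 2 (two poles at s=0). Treating each term separately:
  • 2: tracked with zero error.
  • 8t: tracked with zero error.
  • 8t^2: e_ss = 16/K_a with K_a=1/114 → 1824.
Total e_ss = 1824.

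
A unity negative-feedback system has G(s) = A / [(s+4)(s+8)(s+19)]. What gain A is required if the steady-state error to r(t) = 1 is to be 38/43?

80

G(s) has no factors of s in the denominator, so the system is type 0.
K_p = lim_{s→0} G(s) = A / (4·8·19) = (1/608)·A.
e_ss = 1/(1 + K_p) = 38/43 ⇒ 1 + (1/608)·A = 43/38 ⇒ A = 80.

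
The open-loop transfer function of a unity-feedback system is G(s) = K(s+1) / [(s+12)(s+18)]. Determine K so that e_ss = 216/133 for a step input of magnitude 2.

50

System type = 0 (no poles at s=0).
K_p = lim_{s→0} G(s) = K·1 / (12·18) = (1/216)·K.
e_ss = 2/(1 + K_p) = 216/133 ⇒ 1 + (1/216)·K = 133/108 ⇒ K = 50.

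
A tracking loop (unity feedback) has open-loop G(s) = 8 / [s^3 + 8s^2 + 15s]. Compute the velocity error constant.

8/15

The denominator has no term below 15s — 1 pole at s=0, type 1.
K_v = lim_{s→0} s·G(s) = 8 / 15 = 8/15.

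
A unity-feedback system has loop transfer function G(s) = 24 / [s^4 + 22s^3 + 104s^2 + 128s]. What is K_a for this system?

The denominator has no term below 128s — 1 pole at s=0, type 1.
K_a = lim_{s→0} s^2·G(s) = 0 (the extra factor of s kills the finite limit).

0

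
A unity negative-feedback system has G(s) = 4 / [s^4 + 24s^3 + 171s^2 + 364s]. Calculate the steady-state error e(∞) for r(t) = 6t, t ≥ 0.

Factoring s from the denominator leaves a polynomial with constant term 364, so the system is type 1.
K_v = lim_{s→0} s·G(s) = 4 / 364 = 1/91.
e_ss = 6/K_v = 6/(1/91) = 546.

546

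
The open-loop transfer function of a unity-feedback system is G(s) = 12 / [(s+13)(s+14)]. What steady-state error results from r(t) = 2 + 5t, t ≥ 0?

infinity

G(s) has no factors of s in the denominator, so the system is type 0. Taking each input component in turn:
  • 2: e_ss = 2/(1+K_p) with K_p=6/91 → 182/97.
  • 5t: a type-0 system cannot track it, e_ss → ∞.
The unbounded component dominates.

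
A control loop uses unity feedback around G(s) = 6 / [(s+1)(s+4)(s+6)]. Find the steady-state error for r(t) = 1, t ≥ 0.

The open loop has no poles at the origin → type 0 system.
K_p = lim_{s→0} G(s) = 6 / (1·4·6) = 0.25.
e_ss = 1/(1 + K_p) = 1/1.25 = 0.8.

0.8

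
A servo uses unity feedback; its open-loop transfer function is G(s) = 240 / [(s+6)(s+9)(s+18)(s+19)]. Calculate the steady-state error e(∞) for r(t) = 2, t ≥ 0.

G(s) has no factors of s in the denominator, so the system is type 0.
K_p = lim_{s→0} G(s) = 240 / (6·9·18·19) = 20/1539.
e_ss = 2/(1 + K_p) = 2/(1559/1539) = 3078/1559.

3078/1559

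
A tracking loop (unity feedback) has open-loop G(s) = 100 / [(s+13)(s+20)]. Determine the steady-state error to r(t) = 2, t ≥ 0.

13/9

The open loop has no poles at the origin → type 0 system.
K_p = lim_{s→0} G(s) = 100 / (13·20) = 5/13.
e_ss = 2/(1 + K_p) = 2/(18/13) = 13/9.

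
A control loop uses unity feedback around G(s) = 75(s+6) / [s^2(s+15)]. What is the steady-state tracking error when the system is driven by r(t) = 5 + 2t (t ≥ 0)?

0

Two free integrators in G(s): this is a type 2 system. Taking each input component in turn:
  • 5: tracked with zero error.
  • 2t: tracked with zero error.
Total e_ss = 0.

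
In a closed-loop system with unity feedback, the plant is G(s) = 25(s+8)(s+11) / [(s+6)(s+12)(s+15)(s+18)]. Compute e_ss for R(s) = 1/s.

486/541

No free integrators in G(s): this is a type 0 system.
K_p = lim_{s→0} G(s) = 25·8·11 / (6·12·15·18) = 55/486.
e_ss = 1/(1 + K_p) = 1/(541/486) = 486/541.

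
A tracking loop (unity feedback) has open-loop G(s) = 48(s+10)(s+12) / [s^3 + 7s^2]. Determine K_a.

5760/7

Lowest-order denominator term is 7s^2, so the open loop has 2 poles at the origin → type 2 system.
K_a = lim_{s→0} s^2·G(s) = 48·10·12 / 7 = 5760/7.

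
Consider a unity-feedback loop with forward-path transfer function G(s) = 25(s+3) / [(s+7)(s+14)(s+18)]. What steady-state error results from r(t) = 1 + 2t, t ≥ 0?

System type = 0 (no poles at s=0). Taking each input component in turn:
  • 1: e_ss = 1/(1+K_p) with K_p=25/588 → 588/613.
  • 2t: a type-0 system cannot track it, e_ss → ∞.
The unbounded component dominates.

infinity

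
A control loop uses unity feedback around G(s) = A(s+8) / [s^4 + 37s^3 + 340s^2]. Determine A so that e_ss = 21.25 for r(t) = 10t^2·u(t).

Lowest-order denominator term is 340s^2, so the open loop has 2 poles at the origin → type 2 system.
K_a = lim_{s→0} s^2·G(s) = A·8 / 340 = (2/85)·A.
e_ss = 20/K_a = 21.25 ⇒ K_a = 16/17 ⇒ A = (16/17)/(2/85) = 40.

40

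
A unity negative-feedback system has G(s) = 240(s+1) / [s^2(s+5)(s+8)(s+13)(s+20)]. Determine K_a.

The open loop has two poles at the origin → type 2 system.
K_a = lim_{s→0} s^2·G(s) = 240·1 / (5·8·13·20) = 3/130.

3/130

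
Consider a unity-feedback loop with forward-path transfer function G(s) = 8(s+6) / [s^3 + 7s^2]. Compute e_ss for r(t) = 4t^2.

7/6

The denominator has no term below 7s^2 — 2 poles at s=0, type 2.
K_a = lim_{s→0} s^2·G(s) = 8·6 / 7 = 48/7.
r(t) = 4t^2 gives R(s) = 8/s^3.
e_ss = 8/K_a = 8/(48/7) = 7/6.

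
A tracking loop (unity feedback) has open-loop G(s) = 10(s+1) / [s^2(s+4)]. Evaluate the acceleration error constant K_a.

The open loop has two poles at the origin → type 2 system.
K_a = lim_{s→0} s^2·G(s) = 10·1 / (4) = 2.5.

2.5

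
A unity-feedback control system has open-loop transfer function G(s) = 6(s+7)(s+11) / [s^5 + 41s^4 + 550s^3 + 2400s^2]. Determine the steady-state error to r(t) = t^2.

800/77

Factoring s^2 from the denominator leaves a polynomial with constant term 2400, so the system is type 2.
K_a = lim_{s→0} s^2·G(s) = 6·7·11 / 2400 = 0.1925.
r(t) = t^2 gives R(s) = 2/s^3.
e_ss = 2/K_a = 2/0.1925 = 800/77.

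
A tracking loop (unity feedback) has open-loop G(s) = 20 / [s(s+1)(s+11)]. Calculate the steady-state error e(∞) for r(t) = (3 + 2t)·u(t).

G(s) has one factor of s in the denominator, so the system is type 1. By superposition:
  • 3: tracked with zero error.
  • 2t: e_ss = 2/K_v with K_v=20/11 → 1.1.
Total e_ss = 1.1.

1.1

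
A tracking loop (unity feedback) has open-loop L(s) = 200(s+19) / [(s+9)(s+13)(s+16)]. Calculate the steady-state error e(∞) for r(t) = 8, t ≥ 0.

L(s) has no factors of s in the denominator, so the system is type 0.
K_p = lim_{s→0} L(s) = 200·19 / (9·13·16) = 475/234.
e_ss = 8/(1 + K_p) = 8/(709/234) = 1872/709.

1872/709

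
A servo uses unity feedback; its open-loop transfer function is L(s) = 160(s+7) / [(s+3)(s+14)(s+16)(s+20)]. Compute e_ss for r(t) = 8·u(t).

96/13

L(s) has no factors of s in the denominator, so the system is type 0.
K_p = lim_{s→0} L(s) = 160·7 / (3·14·16·20) = 1/12.
e_ss = 8/(1 + K_p) = 8/(13/12) = 96/13.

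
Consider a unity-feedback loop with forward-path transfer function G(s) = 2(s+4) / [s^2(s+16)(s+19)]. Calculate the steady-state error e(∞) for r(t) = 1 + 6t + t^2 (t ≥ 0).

Two free integrators in G(s): this is a type 2 system. By superposition:
  • 1: tracked with zero error.
  • 6t: tracked with zero error.
  • t^2: e_ss = 2/K_a with K_a=1/38 → 76.
Total e_ss = 76.

76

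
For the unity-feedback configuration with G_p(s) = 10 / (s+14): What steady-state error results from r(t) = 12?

The open loop has no poles at the origin → type 0 system.
K_p = lim_{s→0} G_p(s) = 10 / (14) = 5/7.
e_ss = 12/(1 + K_p) = 12/(12/7) = 7.

7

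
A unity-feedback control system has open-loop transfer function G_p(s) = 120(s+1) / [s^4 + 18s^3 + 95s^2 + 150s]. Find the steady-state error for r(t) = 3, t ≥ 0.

Factoring s from the denominator leaves a polynomial with constant term 150, so the system is type 1.
A type-1 system has K_p = ∞, so it tracks a step input with zero steady-state error.

0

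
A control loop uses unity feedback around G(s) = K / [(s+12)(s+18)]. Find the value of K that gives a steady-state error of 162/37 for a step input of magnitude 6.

System type = 0 (no poles at s=0).
K_p = lim_{s→0} G(s) = K / (12·18) = (1/216)·K.
e_ss = 6/(1 + K_p) = 162/37 ⇒ 1 + (1/216)·K = 37/27 ⇒ K = 80.

80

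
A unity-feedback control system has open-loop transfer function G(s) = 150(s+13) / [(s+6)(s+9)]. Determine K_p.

325/9

No free integrators in G(s): this is a type 0 system.
K_p = lim_{s→0} G(s) = 150·13 / (6·9) = 325/9.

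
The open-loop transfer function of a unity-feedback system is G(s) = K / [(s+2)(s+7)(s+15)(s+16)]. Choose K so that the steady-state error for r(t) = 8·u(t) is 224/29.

120

No free integrators in G(s): this is a type 0 system.
K_p = lim_{s→0} G(s) = K / (2·7·15·16) = (1/3360)·K.
e_ss = 8/(1 + K_p) = 224/29 ⇒ 1 + (1/3360)·K = 29/28 ⇒ K = 120.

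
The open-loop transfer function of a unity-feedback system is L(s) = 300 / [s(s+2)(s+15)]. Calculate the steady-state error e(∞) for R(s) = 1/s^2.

0.1

L(s) has one factor of s in the denominator, so the system is type 1.
K_v = lim_{s→0} s·L(s) = 300 / (2·15) = 10.
e_ss = 1/K_v = 1/10 = 0.1.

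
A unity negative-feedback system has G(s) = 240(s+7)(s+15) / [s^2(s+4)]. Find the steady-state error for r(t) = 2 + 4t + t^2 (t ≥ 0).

1/3150

Two free integrators in G(s): this is a type 2 system. By superposition:
  • 2: tracked with zero error.
  • 4t: tracked with zero error.
  • t^2: e_ss = 2/K_a with K_a=6300 → 1/3150.
Total e_ss = 1/3150.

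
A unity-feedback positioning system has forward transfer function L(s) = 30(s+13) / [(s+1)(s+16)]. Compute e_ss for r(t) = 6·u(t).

L(s) has no factors of s in the denominator, so the system is type 0.
K_p = lim_{s→0} L(s) = 30·13 / (1·16) = 24.375.
e_ss = 6/(1 + K_p) = 6/25.375 = 48/203.

48/203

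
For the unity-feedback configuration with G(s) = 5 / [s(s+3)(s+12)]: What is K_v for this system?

System type = 1 (one pole at s=0).
K_v = lim_{s→0} s·G(s) = 5 / (3·12) = 5/36.

5/36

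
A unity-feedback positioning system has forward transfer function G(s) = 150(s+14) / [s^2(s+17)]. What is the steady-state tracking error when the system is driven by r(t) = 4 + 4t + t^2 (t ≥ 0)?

17/1050

The open loop has two poles at the origin → type 2 system. Treating each term separately:
  • 4: tracked with zero error.
  • 4t: tracked with zero error.
  • t^2: e_ss = 2/K_a with K_a=2100/17 → 17/1050.
Total e_ss = 17/1050.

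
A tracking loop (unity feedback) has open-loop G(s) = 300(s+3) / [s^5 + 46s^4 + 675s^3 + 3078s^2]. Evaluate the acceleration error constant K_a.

50/171

The denominator has no term below 3078s^2 — 2 poles at s=0, type 2.
K_a = lim_{s→0} s^2·G(s) = 300·3 / 3078 = 50/171.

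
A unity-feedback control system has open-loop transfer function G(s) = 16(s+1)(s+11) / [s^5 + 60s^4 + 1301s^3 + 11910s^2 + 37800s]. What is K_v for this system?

Lowest-order denominator term is 37800s, so the open loop has 1 pole at the origin → type 1 system.
K_v = lim_{s→0} s·G(s) = 16·1·11 / 37800 = 22/4725.

22/4725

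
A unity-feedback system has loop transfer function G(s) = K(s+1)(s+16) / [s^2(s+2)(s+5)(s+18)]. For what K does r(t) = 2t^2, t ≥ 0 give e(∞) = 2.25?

20

G(s) has two factors of s in the denominator, so the system is type 2.
K_a = lim_{s→0} s^2·G(s) = K·1·16 / (2·5·18) = (4/45)·K.
e_ss = 4/K_a = 2.25 ⇒ K_a = 16/9 ⇒ K = (16/9)/(4/45) = 20.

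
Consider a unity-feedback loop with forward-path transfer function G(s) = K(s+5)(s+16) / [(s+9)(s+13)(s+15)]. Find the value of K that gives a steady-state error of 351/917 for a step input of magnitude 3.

System type = 0 (no poles at s=0).
K_p = lim_{s→0} G(s) = K·5·16 / (9·13·15) = (16/351)·K.
e_ss = 3/(1 + K_p) = 351/917 ⇒ 1 + (16/351)·K = 917/117 ⇒ K = 150.

150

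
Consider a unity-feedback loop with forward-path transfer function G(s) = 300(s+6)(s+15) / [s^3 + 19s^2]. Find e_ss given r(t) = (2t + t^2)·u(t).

Factoring s^2 from the denominator leaves a polynomial with constant term 19, so the system is type 2. By superposition:
  • 2t: tracked with zero error.
  • t^2: e_ss = 2/K_a with K_a=27000/19 → 19/13500.
Total e_ss = 19/13500.

19/13500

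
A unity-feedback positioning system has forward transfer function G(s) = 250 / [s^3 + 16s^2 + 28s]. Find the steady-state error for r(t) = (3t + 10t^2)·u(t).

infinity

The denominator has no term below 28s — 1 pole at s=0, type 1. Taking each input component in turn:
  • 3t: e_ss = 3/K_v with K_v=125/14 → 0.336.
  • 10t^2: a type-1 system cannot track it, e_ss → ∞.
The unbounded component dominates.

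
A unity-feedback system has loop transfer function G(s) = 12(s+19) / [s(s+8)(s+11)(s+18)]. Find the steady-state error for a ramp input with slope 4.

G(s) has one factor of s in the denominator, so the system is type 1.
K_v = lim_{s→0} s·G(s) = 12·19 / (8·11·18) = 19/132.
e_ss = 4/K_v = 4/(19/132) = 528/19.

528/19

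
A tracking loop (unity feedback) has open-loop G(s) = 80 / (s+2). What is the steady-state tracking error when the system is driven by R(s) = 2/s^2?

infinity

No free integrators in G(s): this is a type 0 system.
K_v = lim_{s→0} s·G(s) = 0; the steady-state error to this ramp input grows without bound.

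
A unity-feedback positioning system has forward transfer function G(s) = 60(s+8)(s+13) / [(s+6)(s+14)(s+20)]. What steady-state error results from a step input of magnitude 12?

28/11

G(s) has no factors of s in the denominator, so the system is type 0.
K_p = lim_{s→0} G(s) = 60·8·13 / (6·14·20) = 26/7.
e_ss = 12/(1 + K_p) = 12/(33/7) = 28/11.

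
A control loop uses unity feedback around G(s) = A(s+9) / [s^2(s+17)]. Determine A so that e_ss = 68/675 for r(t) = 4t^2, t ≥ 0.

150

Two free integrators in G(s): this is a type 2 system.
K_a = lim_{s→0} s^2·G(s) = A·9 / (17) = (9/17)·A.
e_ss = 8/K_a = 68/675 ⇒ K_a = 1350/17 ⇒ A = (1350/17)/(9/17) = 150.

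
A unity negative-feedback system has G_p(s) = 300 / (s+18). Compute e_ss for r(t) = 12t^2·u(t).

No free integrators in G_p(s): this is a type 0 system.
K_a = lim_{s→0} s^2·G_p(s) = 0; the steady-state error to this parabolic input grows without bound.

infinity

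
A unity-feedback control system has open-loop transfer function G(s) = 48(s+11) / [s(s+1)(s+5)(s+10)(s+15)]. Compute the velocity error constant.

0.704

System type = 1 (one pole at s=0).
K_v = lim_{s→0} s·G(s) = 48·11 / (1·5·10·15) = 0.704.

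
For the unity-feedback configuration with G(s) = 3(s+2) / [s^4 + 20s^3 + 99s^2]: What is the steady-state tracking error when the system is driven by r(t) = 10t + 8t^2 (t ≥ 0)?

Lowest-order denominator term is 99s^2, so the open loop has 2 poles at the origin → type 2 system. Treating each term separately:
  • 10t: tracked with zero error.
  • 8t^2: e_ss = 16/K_a with K_a=2/33 → 264.
Total e_ss = 264.

264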